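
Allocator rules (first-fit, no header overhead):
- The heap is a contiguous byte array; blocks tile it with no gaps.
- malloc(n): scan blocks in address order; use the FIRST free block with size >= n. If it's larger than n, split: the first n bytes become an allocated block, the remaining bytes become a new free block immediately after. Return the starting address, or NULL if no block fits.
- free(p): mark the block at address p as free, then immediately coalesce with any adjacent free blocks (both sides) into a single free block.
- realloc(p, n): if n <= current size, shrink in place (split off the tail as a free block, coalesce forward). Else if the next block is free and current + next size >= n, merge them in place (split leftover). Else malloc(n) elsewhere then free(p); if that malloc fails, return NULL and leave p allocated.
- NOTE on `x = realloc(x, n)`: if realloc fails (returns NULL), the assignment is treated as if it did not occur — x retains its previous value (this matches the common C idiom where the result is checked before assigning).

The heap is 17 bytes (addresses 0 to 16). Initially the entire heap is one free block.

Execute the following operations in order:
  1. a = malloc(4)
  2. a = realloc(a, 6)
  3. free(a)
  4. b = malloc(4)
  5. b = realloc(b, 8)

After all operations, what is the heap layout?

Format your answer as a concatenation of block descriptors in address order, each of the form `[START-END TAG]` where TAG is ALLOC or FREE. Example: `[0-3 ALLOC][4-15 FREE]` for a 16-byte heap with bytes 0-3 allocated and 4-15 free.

Op 1: a = malloc(4) -> a = 0; heap: [0-3 ALLOC][4-16 FREE]
Op 2: a = realloc(a, 6) -> a = 0; heap: [0-5 ALLOC][6-16 FREE]
Op 3: free(a) -> (freed a); heap: [0-16 FREE]
Op 4: b = malloc(4) -> b = 0; heap: [0-3 ALLOC][4-16 FREE]
Op 5: b = realloc(b, 8) -> b = 0; heap: [0-7 ALLOC][8-16 FREE]

Answer: [0-7 ALLOC][8-16 FREE]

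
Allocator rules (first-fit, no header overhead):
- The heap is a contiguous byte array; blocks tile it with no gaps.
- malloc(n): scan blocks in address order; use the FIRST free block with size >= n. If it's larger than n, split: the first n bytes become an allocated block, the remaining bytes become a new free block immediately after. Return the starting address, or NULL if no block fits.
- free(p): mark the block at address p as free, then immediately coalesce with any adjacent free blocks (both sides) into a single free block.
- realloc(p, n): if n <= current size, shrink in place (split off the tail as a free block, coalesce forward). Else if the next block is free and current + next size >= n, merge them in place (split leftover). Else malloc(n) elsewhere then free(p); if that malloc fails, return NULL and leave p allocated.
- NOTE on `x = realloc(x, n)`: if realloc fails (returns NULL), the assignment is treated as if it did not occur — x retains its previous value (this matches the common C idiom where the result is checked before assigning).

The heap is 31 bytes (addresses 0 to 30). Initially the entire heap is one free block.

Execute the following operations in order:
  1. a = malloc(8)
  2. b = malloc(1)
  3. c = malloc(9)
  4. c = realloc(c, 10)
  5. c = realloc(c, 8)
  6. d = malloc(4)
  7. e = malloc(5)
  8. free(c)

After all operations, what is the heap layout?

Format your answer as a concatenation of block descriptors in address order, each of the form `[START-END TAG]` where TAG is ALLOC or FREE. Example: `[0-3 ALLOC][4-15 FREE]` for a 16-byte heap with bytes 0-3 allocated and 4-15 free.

Answer: [0-7 ALLOC][8-8 ALLOC][9-16 FREE][17-20 ALLOC][21-25 ALLOC][26-30 FREE]

Derivation:
Op 1: a = malloc(8) -> a = 0; heap: [0-7 ALLOC][8-30 FREE]
Op 2: b = malloc(1) -> b = 8; heap: [0-7 ALLOC][8-8 ALLOC][9-30 FREE]
Op 3: c = malloc(9) -> c = 9; heap: [0-7 ALLOC][8-8 ALLOC][9-17 ALLOC][18-30 FREE]
Op 4: c = realloc(c, 10) -> c = 9; heap: [0-7 ALLOC][8-8 ALLOC][9-18 ALLOC][19-30 FREE]
Op 5: c = realloc(c, 8) -> c = 9; heap: [0-7 ALLOC][8-8 ALLOC][9-16 ALLOC][17-30 FREE]
Op 6: d = malloc(4) -> d = 17; heap: [0-7 ALLOC][8-8 ALLOC][9-16 ALLOC][17-20 ALLOC][21-30 FREE]
Op 7: e = malloc(5) -> e = 21; heap: [0-7 ALLOC][8-8 ALLOC][9-16 ALLOC][17-20 ALLOC][21-25 ALLOC][26-30 FREE]
Op 8: free(c) -> (freed c); heap: [0-7 ALLOC][8-8 ALLOC][9-16 FREE][17-20 ALLOC][21-25 ALLOC][26-30 FREE]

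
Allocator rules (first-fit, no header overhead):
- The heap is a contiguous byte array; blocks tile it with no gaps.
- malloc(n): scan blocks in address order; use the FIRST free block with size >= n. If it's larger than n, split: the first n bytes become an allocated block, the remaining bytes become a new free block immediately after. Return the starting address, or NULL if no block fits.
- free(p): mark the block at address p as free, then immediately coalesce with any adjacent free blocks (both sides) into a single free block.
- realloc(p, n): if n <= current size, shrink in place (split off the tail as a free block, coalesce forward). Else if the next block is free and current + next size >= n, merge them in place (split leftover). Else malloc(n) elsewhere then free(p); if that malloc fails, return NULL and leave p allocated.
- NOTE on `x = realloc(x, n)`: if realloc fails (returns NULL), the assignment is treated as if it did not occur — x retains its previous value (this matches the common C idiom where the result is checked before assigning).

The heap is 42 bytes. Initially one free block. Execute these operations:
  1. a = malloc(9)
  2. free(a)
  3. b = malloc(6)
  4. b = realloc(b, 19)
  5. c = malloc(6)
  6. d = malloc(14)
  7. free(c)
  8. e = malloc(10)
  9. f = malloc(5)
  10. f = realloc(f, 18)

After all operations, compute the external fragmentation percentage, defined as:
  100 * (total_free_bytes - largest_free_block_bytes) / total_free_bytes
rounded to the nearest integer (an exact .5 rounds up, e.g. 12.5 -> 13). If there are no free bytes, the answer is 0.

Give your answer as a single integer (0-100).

Answer: 25

Derivation:
Op 1: a = malloc(9) -> a = 0; heap: [0-8 ALLOC][9-41 FREE]
Op 2: free(a) -> (freed a); heap: [0-41 FREE]
Op 3: b = malloc(6) -> b = 0; heap: [0-5 ALLOC][6-41 FREE]
Op 4: b = realloc(b, 19) -> b = 0; heap: [0-18 ALLOC][19-41 FREE]
Op 5: c = malloc(6) -> c = 19; heap: [0-18 ALLOC][19-24 ALLOC][25-41 FREE]
Op 6: d = malloc(14) -> d = 25; heap: [0-18 ALLOC][19-24 ALLOC][25-38 ALLOC][39-41 FREE]
Op 7: free(c) -> (freed c); heap: [0-18 ALLOC][19-24 FREE][25-38 ALLOC][39-41 FREE]
Op 8: e = malloc(10) -> e = NULL; heap: [0-18 ALLOC][19-24 FREE][25-38 ALLOC][39-41 FREE]
Op 9: f = malloc(5) -> f = 19; heap: [0-18 ALLOC][19-23 ALLOC][24-24 FREE][25-38 ALLOC][39-41 FREE]
Op 10: f = realloc(f, 18) -> NULL (f unchanged); heap: [0-18 ALLOC][19-23 ALLOC][24-24 FREE][25-38 ALLOC][39-41 FREE]
Free blocks: [1 3] total_free=4 largest=3 -> 100*(4-3)/4 = 100/4 = 25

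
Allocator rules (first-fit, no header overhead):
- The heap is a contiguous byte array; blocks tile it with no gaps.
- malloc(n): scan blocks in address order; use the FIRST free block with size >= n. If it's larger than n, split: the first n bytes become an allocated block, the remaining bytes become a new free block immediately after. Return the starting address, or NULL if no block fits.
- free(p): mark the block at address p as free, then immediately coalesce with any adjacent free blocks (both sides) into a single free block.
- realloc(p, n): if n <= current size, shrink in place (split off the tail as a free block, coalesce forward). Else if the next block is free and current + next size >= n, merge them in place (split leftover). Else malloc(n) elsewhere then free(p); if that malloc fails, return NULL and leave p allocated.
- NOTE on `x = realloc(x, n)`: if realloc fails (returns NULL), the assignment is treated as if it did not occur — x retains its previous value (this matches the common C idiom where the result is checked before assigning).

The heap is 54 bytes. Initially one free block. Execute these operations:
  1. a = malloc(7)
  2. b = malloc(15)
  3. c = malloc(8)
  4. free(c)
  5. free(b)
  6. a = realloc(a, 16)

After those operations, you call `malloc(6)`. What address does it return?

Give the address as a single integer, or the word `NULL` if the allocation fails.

Op 1: a = malloc(7) -> a = 0; heap: [0-6 ALLOC][7-53 FREE]
Op 2: b = malloc(15) -> b = 7; heap: [0-6 ALLOC][7-21 ALLOC][22-53 FREE]
Op 3: c = malloc(8) -> c = 22; heap: [0-6 ALLOC][7-21 ALLOC][22-29 ALLOC][30-53 FREE]
Op 4: free(c) -> (freed c); heap: [0-6 ALLOC][7-21 ALLOC][22-53 FREE]
Op 5: free(b) -> (freed b); heap: [0-6 ALLOC][7-53 FREE]
Op 6: a = realloc(a, 16) -> a = 0; heap: [0-15 ALLOC][16-53 FREE]
malloc(6): first-fit scan over [0-15 ALLOC][16-53 FREE] -> 16

Answer: 16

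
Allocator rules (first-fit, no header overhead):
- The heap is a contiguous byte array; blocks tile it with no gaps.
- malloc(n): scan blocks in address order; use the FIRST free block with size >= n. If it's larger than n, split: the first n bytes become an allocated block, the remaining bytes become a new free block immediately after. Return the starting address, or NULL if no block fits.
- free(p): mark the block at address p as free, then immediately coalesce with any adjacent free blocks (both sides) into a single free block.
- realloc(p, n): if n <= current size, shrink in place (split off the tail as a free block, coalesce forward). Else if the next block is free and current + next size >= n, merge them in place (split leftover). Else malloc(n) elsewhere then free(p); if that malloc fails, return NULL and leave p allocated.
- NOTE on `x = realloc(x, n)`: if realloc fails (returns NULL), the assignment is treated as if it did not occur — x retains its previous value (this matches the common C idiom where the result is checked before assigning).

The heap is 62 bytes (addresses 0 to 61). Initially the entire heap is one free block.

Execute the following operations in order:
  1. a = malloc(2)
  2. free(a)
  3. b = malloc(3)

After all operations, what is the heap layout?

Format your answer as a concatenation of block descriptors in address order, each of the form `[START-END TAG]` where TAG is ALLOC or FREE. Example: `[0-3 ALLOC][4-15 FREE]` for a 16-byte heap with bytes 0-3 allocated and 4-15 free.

Op 1: a = malloc(2) -> a = 0; heap: [0-1 ALLOC][2-61 FREE]
Op 2: free(a) -> (freed a); heap: [0-61 FREE]
Op 3: b = malloc(3) -> b = 0; heap: [0-2 ALLOC][3-61 FREE]

Answer: [0-2 ALLOC][3-61 FREE]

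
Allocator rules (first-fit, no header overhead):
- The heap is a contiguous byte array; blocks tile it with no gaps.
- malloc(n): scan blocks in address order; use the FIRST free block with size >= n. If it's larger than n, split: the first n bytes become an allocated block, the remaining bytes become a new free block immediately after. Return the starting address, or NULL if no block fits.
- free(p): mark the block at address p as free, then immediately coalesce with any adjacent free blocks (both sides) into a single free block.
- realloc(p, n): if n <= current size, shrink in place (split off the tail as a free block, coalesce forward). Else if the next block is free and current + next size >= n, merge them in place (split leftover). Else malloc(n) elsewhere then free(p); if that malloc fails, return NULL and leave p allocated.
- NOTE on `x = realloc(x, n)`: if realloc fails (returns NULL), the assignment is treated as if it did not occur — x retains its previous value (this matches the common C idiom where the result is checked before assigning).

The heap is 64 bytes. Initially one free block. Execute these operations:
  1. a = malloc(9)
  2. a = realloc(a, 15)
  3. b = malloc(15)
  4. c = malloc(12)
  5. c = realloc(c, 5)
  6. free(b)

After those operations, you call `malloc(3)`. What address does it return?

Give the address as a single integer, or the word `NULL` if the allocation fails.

Op 1: a = malloc(9) -> a = 0; heap: [0-8 ALLOC][9-63 FREE]
Op 2: a = realloc(a, 15) -> a = 0; heap: [0-14 ALLOC][15-63 FREE]
Op 3: b = malloc(15) -> b = 15; heap: [0-14 ALLOC][15-29 ALLOC][30-63 FREE]
Op 4: c = malloc(12) -> c = 30; heap: [0-14 ALLOC][15-29 ALLOC][30-41 ALLOC][42-63 FREE]
Op 5: c = realloc(c, 5) -> c = 30; heap: [0-14 ALLOC][15-29 ALLOC][30-34 ALLOC][35-63 FREE]
Op 6: free(b) -> (freed b); heap: [0-14 ALLOC][15-29 FREE][30-34 ALLOC][35-63 FREE]
malloc(3): first-fit scan over [0-14 ALLOC][15-29 FREE][30-34 ALLOC][35-63 FREE] -> 15

Answer: 15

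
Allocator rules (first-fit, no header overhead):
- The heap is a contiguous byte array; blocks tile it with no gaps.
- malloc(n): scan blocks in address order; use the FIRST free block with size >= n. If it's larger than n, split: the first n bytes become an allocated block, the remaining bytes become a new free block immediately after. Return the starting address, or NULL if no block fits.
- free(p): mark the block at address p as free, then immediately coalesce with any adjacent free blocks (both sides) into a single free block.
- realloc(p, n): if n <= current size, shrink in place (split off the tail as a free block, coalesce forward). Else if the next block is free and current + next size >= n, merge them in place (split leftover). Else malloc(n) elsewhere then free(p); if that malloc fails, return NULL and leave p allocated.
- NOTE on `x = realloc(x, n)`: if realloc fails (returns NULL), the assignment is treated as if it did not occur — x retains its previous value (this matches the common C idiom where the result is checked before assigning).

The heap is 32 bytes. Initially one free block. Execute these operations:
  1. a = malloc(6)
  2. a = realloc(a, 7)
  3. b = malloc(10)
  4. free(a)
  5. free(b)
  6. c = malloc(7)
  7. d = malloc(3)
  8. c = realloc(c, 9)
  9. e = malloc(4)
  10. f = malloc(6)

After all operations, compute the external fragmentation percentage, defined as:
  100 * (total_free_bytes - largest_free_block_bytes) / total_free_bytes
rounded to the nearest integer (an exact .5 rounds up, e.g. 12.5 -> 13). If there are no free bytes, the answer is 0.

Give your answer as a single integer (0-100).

Op 1: a = malloc(6) -> a = 0; heap: [0-5 ALLOC][6-31 FREE]
Op 2: a = realloc(a, 7) -> a = 0; heap: [0-6 ALLOC][7-31 FREE]
Op 3: b = malloc(10) -> b = 7; heap: [0-6 ALLOC][7-16 ALLOC][17-31 FREE]
Op 4: free(a) -> (freed a); heap: [0-6 FREE][7-16 ALLOC][17-31 FREE]
Op 5: free(b) -> (freed b); heap: [0-31 FREE]
Op 6: c = malloc(7) -> c = 0; heap: [0-6 ALLOC][7-31 FREE]
Op 7: d = malloc(3) -> d = 7; heap: [0-6 ALLOC][7-9 ALLOC][10-31 FREE]
Op 8: c = realloc(c, 9) -> c = 10; heap: [0-6 FREE][7-9 ALLOC][10-18 ALLOC][19-31 FREE]
Op 9: e = malloc(4) -> e = 0; heap: [0-3 ALLOC][4-6 FREE][7-9 ALLOC][10-18 ALLOC][19-31 FREE]
Op 10: f = malloc(6) -> f = 19; heap: [0-3 ALLOC][4-6 FREE][7-9 ALLOC][10-18 ALLOC][19-24 ALLOC][25-31 FREE]
Free blocks: [3 7] total_free=10 largest=7 -> 100*(10-7)/10 = 300/10 = 30

Answer: 30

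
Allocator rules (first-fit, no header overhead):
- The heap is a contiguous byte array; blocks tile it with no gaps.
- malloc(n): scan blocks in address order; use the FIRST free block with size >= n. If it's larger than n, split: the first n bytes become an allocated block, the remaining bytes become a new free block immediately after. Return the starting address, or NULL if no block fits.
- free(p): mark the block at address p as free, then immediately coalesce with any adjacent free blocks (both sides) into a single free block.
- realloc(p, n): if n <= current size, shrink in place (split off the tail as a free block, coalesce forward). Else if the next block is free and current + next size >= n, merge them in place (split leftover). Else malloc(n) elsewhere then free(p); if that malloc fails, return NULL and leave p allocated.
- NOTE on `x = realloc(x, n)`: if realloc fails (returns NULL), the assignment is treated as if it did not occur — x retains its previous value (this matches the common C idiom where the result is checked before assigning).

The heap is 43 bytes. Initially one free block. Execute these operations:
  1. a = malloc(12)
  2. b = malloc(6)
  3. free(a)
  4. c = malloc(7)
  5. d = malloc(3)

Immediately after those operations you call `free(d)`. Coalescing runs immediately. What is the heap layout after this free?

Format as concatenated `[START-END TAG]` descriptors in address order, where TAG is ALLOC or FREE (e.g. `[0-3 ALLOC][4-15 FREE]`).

Answer: [0-6 ALLOC][7-11 FREE][12-17 ALLOC][18-42 FREE]

Derivation:
Op 1: a = malloc(12) -> a = 0; heap: [0-11 ALLOC][12-42 FREE]
Op 2: b = malloc(6) -> b = 12; heap: [0-11 ALLOC][12-17 ALLOC][18-42 FREE]
Op 3: free(a) -> (freed a); heap: [0-11 FREE][12-17 ALLOC][18-42 FREE]
Op 4: c = malloc(7) -> c = 0; heap: [0-6 ALLOC][7-11 FREE][12-17 ALLOC][18-42 FREE]
Op 5: d = malloc(3) -> d = 7; heap: [0-6 ALLOC][7-9 ALLOC][10-11 FREE][12-17 ALLOC][18-42 FREE]
free(d): d = 7 -> block [7-9 ALLOC]; mark free, coalesce with adjacent free neighbors -> [0-6 ALLOC][7-11 FREE][12-17 ALLOC][18-42 FREE]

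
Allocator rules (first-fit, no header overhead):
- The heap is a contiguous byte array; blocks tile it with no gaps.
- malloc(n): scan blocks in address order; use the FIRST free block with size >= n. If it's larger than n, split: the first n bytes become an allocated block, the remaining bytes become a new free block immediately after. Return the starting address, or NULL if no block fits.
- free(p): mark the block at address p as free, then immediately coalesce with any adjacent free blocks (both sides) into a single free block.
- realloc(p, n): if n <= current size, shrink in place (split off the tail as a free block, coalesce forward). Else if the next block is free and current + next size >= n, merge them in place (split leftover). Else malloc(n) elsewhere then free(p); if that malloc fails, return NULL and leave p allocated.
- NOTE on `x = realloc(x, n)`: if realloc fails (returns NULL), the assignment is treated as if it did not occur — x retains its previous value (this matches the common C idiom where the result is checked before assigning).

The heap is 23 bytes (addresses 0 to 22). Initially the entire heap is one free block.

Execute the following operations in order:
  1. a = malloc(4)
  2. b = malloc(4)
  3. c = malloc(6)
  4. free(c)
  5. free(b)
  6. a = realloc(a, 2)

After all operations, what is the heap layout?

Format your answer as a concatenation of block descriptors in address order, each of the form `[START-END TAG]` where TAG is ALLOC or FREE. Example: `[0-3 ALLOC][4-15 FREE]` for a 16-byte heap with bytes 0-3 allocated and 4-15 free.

Answer: [0-1 ALLOC][2-22 FREE]

Derivation:
Op 1: a = malloc(4) -> a = 0; heap: [0-3 ALLOC][4-22 FREE]
Op 2: b = malloc(4) -> b = 4; heap: [0-3 ALLOC][4-7 ALLOC][8-22 FREE]
Op 3: c = malloc(6) -> c = 8; heap: [0-3 ALLOC][4-7 ALLOC][8-13 ALLOC][14-22 FREE]
Op 4: free(c) -> (freed c); heap: [0-3 ALLOC][4-7 ALLOC][8-22 FREE]
Op 5: free(b) -> (freed b); heap: [0-3 ALLOC][4-22 FREE]
Op 6: a = realloc(a, 2) -> a = 0; heap: [0-1 ALLOC][2-22 FREE]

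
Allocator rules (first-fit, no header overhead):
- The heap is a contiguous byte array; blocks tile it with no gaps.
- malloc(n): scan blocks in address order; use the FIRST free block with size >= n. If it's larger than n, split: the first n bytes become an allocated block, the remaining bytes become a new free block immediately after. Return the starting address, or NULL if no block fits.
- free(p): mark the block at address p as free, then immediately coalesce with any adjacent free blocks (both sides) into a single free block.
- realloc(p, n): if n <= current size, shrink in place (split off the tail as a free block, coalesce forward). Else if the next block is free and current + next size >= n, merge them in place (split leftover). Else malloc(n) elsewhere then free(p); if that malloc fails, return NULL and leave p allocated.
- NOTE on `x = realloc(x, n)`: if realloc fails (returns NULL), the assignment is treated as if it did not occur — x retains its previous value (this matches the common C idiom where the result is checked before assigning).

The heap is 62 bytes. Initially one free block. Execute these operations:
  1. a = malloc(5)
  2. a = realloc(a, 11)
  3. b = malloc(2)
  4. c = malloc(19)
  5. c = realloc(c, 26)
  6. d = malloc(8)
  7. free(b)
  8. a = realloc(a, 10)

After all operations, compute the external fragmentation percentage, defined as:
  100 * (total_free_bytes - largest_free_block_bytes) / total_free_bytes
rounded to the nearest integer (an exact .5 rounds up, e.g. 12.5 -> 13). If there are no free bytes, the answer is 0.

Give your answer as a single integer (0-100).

Answer: 17

Derivation:
Op 1: a = malloc(5) -> a = 0; heap: [0-4 ALLOC][5-61 FREE]
Op 2: a = realloc(a, 11) -> a = 0; heap: [0-10 ALLOC][11-61 FREE]
Op 3: b = malloc(2) -> b = 11; heap: [0-10 ALLOC][11-12 ALLOC][13-61 FREE]
Op 4: c = malloc(19) -> c = 13; heap: [0-10 ALLOC][11-12 ALLOC][13-31 ALLOC][32-61 FREE]
Op 5: c = realloc(c, 26) -> c = 13; heap: [0-10 ALLOC][11-12 ALLOC][13-38 ALLOC][39-61 FREE]
Op 6: d = malloc(8) -> d = 39; heap: [0-10 ALLOC][11-12 ALLOC][13-38 ALLOC][39-46 ALLOC][47-61 FREE]
Op 7: free(b) -> (freed b); heap: [0-10 ALLOC][11-12 FREE][13-38 ALLOC][39-46 ALLOC][47-61 FREE]
Op 8: a = realloc(a, 10) -> a = 0; heap: [0-9 ALLOC][10-12 FREE][13-38 ALLOC][39-46 ALLOC][47-61 FREE]
Free blocks: [3 15] total_free=18 largest=15 -> 100*(18-15)/18 = 300/18 ≈ 16.667 -> rounds to 17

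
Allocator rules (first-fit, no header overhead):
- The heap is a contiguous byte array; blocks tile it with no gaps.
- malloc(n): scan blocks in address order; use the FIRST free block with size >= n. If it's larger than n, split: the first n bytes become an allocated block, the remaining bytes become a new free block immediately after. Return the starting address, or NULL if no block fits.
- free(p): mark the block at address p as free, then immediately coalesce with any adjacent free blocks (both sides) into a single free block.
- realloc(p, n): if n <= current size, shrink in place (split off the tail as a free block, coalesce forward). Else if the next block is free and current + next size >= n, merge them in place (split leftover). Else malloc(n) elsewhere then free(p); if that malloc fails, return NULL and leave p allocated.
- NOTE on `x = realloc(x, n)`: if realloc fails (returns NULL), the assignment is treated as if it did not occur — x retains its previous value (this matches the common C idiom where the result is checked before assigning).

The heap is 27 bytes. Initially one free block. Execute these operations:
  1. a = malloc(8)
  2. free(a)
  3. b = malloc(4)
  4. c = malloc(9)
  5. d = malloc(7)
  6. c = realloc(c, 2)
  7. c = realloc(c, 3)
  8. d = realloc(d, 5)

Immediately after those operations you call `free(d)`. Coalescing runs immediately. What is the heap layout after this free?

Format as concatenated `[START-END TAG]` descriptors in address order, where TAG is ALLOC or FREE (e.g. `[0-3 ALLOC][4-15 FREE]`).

Op 1: a = malloc(8) -> a = 0; heap: [0-7 ALLOC][8-26 FREE]
Op 2: free(a) -> (freed a); heap: [0-26 FREE]
Op 3: b = malloc(4) -> b = 0; heap: [0-3 ALLOC][4-26 FREE]
Op 4: c = malloc(9) -> c = 4; heap: [0-3 ALLOC][4-12 ALLOC][13-26 FREE]
Op 5: d = malloc(7) -> d = 13; heap: [0-3 ALLOC][4-12 ALLOC][13-19 ALLOC][20-26 FREE]
Op 6: c = realloc(c, 2) -> c = 4; heap: [0-3 ALLOC][4-5 ALLOC][6-12 FREE][13-19 ALLOC][20-26 FREE]
Op 7: c = realloc(c, 3) -> c = 4; heap: [0-3 ALLOC][4-6 ALLOC][7-12 FREE][13-19 ALLOC][20-26 FREE]
Op 8: d = realloc(d, 5) -> d = 13; heap: [0-3 ALLOC][4-6 ALLOC][7-12 FREE][13-17 ALLOC][18-26 FREE]
free(d): d = 13 -> block [13-17 ALLOC]; mark free, coalesce with adjacent free neighbors -> [0-3 ALLOC][4-6 ALLOC][7-26 FREE]

Answer: [0-3 ALLOC][4-6 ALLOC][7-26 FREE]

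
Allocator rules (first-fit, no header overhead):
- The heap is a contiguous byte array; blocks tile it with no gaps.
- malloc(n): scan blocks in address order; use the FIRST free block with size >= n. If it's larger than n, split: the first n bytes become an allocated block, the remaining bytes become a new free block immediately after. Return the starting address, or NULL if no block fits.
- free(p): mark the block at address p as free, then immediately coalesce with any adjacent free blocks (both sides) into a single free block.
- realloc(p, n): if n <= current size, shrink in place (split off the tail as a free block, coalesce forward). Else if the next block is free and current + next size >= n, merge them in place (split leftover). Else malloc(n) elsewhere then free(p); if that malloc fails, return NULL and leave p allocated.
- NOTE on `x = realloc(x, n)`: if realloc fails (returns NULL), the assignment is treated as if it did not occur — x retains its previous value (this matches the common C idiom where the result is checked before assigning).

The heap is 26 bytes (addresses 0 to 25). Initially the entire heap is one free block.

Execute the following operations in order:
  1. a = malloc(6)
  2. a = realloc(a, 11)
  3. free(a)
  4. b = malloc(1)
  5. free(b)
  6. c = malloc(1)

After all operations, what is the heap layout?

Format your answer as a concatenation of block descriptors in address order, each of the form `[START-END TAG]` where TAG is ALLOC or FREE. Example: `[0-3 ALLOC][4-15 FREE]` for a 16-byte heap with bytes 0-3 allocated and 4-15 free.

Op 1: a = malloc(6) -> a = 0; heap: [0-5 ALLOC][6-25 FREE]
Op 2: a = realloc(a, 11) -> a = 0; heap: [0-10 ALLOC][11-25 FREE]
Op 3: free(a) -> (freed a); heap: [0-25 FREE]
Op 4: b = malloc(1) -> b = 0; heap: [0-0 ALLOC][1-25 FREE]
Op 5: free(b) -> (freed b); heap: [0-25 FREE]
Op 6: c = malloc(1) -> c = 0; heap: [0-0 ALLOC][1-25 FREE]

Answer: [0-0 ALLOC][1-25 FREE]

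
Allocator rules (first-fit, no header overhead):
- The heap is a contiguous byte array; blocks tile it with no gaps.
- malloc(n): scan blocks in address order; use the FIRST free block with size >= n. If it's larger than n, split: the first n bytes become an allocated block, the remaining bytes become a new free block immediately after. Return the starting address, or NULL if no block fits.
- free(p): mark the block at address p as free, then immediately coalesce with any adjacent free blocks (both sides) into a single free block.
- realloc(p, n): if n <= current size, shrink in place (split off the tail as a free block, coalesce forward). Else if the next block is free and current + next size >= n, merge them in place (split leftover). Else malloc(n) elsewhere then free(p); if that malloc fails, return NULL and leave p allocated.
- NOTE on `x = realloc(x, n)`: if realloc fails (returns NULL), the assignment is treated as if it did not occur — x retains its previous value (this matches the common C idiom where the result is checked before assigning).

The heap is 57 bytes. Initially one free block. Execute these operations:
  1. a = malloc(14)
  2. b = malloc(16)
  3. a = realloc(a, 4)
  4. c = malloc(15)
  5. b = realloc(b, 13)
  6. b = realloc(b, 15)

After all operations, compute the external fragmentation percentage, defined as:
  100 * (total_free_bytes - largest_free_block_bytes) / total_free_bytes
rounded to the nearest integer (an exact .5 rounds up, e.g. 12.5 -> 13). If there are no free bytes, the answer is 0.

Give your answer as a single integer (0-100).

Op 1: a = malloc(14) -> a = 0; heap: [0-13 ALLOC][14-56 FREE]
Op 2: b = malloc(16) -> b = 14; heap: [0-13 ALLOC][14-29 ALLOC][30-56 FREE]
Op 3: a = realloc(a, 4) -> a = 0; heap: [0-3 ALLOC][4-13 FREE][14-29 ALLOC][30-56 FREE]
Op 4: c = malloc(15) -> c = 30; heap: [0-3 ALLOC][4-13 FREE][14-29 ALLOC][30-44 ALLOC][45-56 FREE]
Op 5: b = realloc(b, 13) -> b = 14; heap: [0-3 ALLOC][4-13 FREE][14-26 ALLOC][27-29 FREE][30-44 ALLOC][45-56 FREE]
Op 6: b = realloc(b, 15) -> b = 14; heap: [0-3 ALLOC][4-13 FREE][14-28 ALLOC][29-29 FREE][30-44 ALLOC][45-56 FREE]
Free blocks: [10 1 12] total_free=23 largest=12 -> 100*(23-12)/23 = 1100/23 ≈ 47.826 -> rounds to 48

Answer: 48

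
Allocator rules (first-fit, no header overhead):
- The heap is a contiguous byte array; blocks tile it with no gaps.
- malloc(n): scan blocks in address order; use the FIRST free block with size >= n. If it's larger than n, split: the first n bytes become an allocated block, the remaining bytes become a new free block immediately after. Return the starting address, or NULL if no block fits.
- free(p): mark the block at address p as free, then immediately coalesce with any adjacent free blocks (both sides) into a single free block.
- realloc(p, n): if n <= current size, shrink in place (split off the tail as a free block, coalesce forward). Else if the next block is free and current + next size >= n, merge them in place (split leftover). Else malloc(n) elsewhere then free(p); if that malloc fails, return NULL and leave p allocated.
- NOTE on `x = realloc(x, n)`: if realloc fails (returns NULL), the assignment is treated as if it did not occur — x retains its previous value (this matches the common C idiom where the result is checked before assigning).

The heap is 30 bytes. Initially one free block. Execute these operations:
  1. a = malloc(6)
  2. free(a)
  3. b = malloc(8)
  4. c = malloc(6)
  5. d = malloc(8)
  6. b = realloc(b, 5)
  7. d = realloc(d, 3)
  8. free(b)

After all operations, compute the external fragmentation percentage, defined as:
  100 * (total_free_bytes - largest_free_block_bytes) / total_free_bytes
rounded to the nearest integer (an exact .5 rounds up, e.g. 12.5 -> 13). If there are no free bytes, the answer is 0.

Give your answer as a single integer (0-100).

Answer: 38

Derivation:
Op 1: a = malloc(6) -> a = 0; heap: [0-5 ALLOC][6-29 FREE]
Op 2: free(a) -> (freed a); heap: [0-29 FREE]
Op 3: b = malloc(8) -> b = 0; heap: [0-7 ALLOC][8-29 FREE]
Op 4: c = malloc(6) -> c = 8; heap: [0-7 ALLOC][8-13 ALLOC][14-29 FREE]
Op 5: d = malloc(8) -> d = 14; heap: [0-7 ALLOC][8-13 ALLOC][14-21 ALLOC][22-29 FREE]
Op 6: b = realloc(b, 5) -> b = 0; heap: [0-4 ALLOC][5-7 FREE][8-13 ALLOC][14-21 ALLOC][22-29 FREE]
Op 7: d = realloc(d, 3) -> d = 14; heap: [0-4 ALLOC][5-7 FREE][8-13 ALLOC][14-16 ALLOC][17-29 FREE]
Op 8: free(b) -> (freed b); heap: [0-7 FREE][8-13 ALLOC][14-16 ALLOC][17-29 FREE]
Free blocks: [8 13] total_free=21 largest=13 -> 100*(21-13)/21 = 800/21 ≈ 38.095 -> rounds to 38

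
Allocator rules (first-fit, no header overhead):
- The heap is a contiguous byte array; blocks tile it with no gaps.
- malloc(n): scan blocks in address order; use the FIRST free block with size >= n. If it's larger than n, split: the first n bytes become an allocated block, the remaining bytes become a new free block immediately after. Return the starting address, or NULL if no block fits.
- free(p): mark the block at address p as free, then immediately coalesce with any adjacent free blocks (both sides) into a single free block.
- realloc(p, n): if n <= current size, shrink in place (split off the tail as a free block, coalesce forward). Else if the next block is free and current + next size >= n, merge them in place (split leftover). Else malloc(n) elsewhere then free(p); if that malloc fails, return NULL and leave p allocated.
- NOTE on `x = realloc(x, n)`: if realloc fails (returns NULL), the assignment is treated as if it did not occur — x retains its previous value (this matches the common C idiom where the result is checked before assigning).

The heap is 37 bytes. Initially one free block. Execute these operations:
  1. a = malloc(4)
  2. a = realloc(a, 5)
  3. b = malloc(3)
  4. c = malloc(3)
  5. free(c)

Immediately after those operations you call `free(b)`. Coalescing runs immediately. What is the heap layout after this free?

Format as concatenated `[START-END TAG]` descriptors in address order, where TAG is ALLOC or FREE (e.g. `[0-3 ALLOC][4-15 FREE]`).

Answer: [0-4 ALLOC][5-36 FREE]

Derivation:
Op 1: a = malloc(4) -> a = 0; heap: [0-3 ALLOC][4-36 FREE]
Op 2: a = realloc(a, 5) -> a = 0; heap: [0-4 ALLOC][5-36 FREE]
Op 3: b = malloc(3) -> b = 5; heap: [0-4 ALLOC][5-7 ALLOC][8-36 FREE]
Op 4: c = malloc(3) -> c = 8; heap: [0-4 ALLOC][5-7 ALLOC][8-10 ALLOC][11-36 FREE]
Op 5: free(c) -> (freed c); heap: [0-4 ALLOC][5-7 ALLOC][8-36 FREE]
free(b): b = 5 -> block [5-7 ALLOC]; mark free, coalesce with adjacent free neighbors -> [0-4 ALLOC][5-36 FREE]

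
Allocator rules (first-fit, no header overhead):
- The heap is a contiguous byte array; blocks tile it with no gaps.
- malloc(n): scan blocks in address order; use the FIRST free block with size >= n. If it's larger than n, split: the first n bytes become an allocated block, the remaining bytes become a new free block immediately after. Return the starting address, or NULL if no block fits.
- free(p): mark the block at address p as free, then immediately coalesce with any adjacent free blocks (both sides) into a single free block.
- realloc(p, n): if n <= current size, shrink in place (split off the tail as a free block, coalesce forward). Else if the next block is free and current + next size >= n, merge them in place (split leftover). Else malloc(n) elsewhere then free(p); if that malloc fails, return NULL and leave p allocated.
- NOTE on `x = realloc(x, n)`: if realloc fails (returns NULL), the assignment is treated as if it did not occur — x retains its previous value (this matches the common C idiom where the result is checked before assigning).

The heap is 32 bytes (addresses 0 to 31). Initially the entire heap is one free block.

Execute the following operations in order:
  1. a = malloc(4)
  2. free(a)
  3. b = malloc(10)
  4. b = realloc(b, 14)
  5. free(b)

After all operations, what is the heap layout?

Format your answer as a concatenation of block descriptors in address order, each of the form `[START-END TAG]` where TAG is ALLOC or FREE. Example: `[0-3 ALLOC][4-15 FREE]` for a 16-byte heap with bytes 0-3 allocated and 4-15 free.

Answer: [0-31 FREE]

Derivation:
Op 1: a = malloc(4) -> a = 0; heap: [0-3 ALLOC][4-31 FREE]
Op 2: free(a) -> (freed a); heap: [0-31 FREE]
Op 3: b = malloc(10) -> b = 0; heap: [0-9 ALLOC][10-31 FREE]
Op 4: b = realloc(b, 14) -> b = 0; heap: [0-13 ALLOC][14-31 FREE]
Op 5: free(b) -> (freed b); heap: [0-31 FREE]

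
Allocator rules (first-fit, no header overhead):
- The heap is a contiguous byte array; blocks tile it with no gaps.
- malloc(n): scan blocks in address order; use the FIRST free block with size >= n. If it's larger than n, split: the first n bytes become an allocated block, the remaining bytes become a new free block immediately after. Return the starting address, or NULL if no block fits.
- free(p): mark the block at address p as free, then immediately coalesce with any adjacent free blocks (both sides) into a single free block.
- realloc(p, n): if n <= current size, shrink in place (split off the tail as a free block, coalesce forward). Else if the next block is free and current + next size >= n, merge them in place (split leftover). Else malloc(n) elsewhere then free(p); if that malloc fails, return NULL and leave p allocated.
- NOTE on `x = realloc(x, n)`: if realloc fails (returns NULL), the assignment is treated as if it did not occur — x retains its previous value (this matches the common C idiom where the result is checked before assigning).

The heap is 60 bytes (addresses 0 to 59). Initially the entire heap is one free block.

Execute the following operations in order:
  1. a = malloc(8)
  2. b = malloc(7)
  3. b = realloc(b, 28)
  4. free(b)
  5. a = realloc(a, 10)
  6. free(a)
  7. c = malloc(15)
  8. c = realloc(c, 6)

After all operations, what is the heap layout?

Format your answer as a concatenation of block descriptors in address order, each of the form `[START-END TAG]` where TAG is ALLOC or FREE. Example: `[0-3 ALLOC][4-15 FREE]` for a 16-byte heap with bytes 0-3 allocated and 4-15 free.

Op 1: a = malloc(8) -> a = 0; heap: [0-7 ALLOC][8-59 FREE]
Op 2: b = malloc(7) -> b = 8; heap: [0-7 ALLOC][8-14 ALLOC][15-59 FREE]
Op 3: b = realloc(b, 28) -> b = 8; heap: [0-7 ALLOC][8-35 ALLOC][36-59 FREE]
Op 4: free(b) -> (freed b); heap: [0-7 ALLOC][8-59 FREE]
Op 5: a = realloc(a, 10) -> a = 0; heap: [0-9 ALLOC][10-59 FREE]
Op 6: free(a) -> (freed a); heap: [0-59 FREE]
Op 7: c = malloc(15) -> c = 0; heap: [0-14 ALLOC][15-59 FREE]
Op 8: c = realloc(c, 6) -> c = 0; heap: [0-5 ALLOC][6-59 FREE]

Answer: [0-5 ALLOC][6-59 FREE]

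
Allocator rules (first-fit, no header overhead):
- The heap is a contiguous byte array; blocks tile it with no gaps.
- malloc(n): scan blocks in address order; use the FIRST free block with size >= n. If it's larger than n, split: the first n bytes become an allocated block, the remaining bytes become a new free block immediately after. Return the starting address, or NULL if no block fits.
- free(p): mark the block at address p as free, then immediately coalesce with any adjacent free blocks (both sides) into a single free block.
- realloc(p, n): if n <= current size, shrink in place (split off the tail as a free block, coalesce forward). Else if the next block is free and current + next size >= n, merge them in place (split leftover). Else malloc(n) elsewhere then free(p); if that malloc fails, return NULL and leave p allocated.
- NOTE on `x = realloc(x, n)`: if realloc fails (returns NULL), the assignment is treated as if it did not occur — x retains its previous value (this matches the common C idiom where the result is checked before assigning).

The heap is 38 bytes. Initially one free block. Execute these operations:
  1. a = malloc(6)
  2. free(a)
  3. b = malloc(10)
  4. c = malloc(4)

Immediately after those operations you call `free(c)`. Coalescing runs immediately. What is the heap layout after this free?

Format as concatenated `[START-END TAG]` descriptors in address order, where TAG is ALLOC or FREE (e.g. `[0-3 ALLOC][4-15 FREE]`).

Answer: [0-9 ALLOC][10-37 FREE]

Derivation:
Op 1: a = malloc(6) -> a = 0; heap: [0-5 ALLOC][6-37 FREE]
Op 2: free(a) -> (freed a); heap: [0-37 FREE]
Op 3: b = malloc(10) -> b = 0; heap: [0-9 ALLOC][10-37 FREE]
Op 4: c = malloc(4) -> c = 10; heap: [0-9 ALLOC][10-13 ALLOC][14-37 FREE]
free(c): c = 10 -> block [10-13 ALLOC]; mark free, coalesce with adjacent free neighbors -> [0-9 ALLOC][10-37 FREE]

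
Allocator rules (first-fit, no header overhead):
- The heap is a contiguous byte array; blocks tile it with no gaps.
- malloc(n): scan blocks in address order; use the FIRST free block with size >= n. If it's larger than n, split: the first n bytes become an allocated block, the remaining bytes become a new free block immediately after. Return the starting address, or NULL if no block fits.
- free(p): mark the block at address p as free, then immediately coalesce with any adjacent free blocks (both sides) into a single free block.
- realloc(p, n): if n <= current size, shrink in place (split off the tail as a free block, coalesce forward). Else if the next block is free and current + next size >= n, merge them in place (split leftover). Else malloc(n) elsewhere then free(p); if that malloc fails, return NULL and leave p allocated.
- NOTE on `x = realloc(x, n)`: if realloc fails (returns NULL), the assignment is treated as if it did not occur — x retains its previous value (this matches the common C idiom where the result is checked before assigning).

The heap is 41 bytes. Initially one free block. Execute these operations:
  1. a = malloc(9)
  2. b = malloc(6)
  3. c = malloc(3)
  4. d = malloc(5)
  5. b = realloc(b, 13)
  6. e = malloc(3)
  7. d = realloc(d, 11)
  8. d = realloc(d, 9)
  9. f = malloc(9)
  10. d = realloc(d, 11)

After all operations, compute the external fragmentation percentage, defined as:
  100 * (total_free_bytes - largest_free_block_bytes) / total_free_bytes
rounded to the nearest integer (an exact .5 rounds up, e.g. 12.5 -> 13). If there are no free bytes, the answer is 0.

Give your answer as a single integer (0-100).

Answer: 38

Derivation:
Op 1: a = malloc(9) -> a = 0; heap: [0-8 ALLOC][9-40 FREE]
Op 2: b = malloc(6) -> b = 9; heap: [0-8 ALLOC][9-14 ALLOC][15-40 FREE]
Op 3: c = malloc(3) -> c = 15; heap: [0-8 ALLOC][9-14 ALLOC][15-17 ALLOC][18-40 FREE]
Op 4: d = malloc(5) -> d = 18; heap: [0-8 ALLOC][9-14 ALLOC][15-17 ALLOC][18-22 ALLOC][23-40 FREE]
Op 5: b = realloc(b, 13) -> b = 23; heap: [0-8 ALLOC][9-14 FREE][15-17 ALLOC][18-22 ALLOC][23-35 ALLOC][36-40 FREE]
Op 6: e = malloc(3) -> e = 9; heap: [0-8 ALLOC][9-11 ALLOC][12-14 FREE][15-17 ALLOC][18-22 ALLOC][23-35 ALLOC][36-40 FREE]
Op 7: d = realloc(d, 11) -> NULL (d unchanged); heap: [0-8 ALLOC][9-11 ALLOC][12-14 FREE][15-17 ALLOC][18-22 ALLOC][23-35 ALLOC][36-40 FREE]
Op 8: d = realloc(d, 9) -> NULL (d unchanged); heap: [0-8 ALLOC][9-11 ALLOC][12-14 FREE][15-17 ALLOC][18-22 ALLOC][23-35 ALLOC][36-40 FREE]
Op 9: f = malloc(9) -> f = NULL; heap: [0-8 ALLOC][9-11 ALLOC][12-14 FREE][15-17 ALLOC][18-22 ALLOC][23-35 ALLOC][36-40 FREE]
Op 10: d = realloc(d, 11) -> NULL (d unchanged); heap: [0-8 ALLOC][9-11 ALLOC][12-14 FREE][15-17 ALLOC][18-22 ALLOC][23-35 ALLOC][36-40 FREE]
Free blocks: [3 5] total_free=8 largest=5 -> 100*(8-5)/8 = 300/8 = 37.5 -> rounds to 38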